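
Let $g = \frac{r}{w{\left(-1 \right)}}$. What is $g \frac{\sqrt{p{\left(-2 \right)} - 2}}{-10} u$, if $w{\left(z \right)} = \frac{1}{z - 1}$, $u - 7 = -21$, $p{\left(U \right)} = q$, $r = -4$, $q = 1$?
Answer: $\frac{56 i}{5} \approx 11.2 i$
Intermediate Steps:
$p{\left(U \right)} = 1$
$u = -14$ ($u = 7 - 21 = -14$)
$w{\left(z \right)} = \frac{1}{-1 + z}$
$g = 8$ ($g = - \frac{4}{\frac{1}{-1 - 1}} = - \frac{4}{\frac{1}{-2}} = - \frac{4}{- \frac{1}{2}} = \left(-4\right) \left(-2\right) = 8$)
$g \frac{\sqrt{p{\left(-2 \right)} - 2}}{-10} u = 8 \frac{\sqrt{1 - 2}}{-10} \left(-14\right) = 8 \sqrt{-1} \left(- \frac{1}{10}\right) \left(-14\right) = 8 i \left(- \frac{1}{10}\right) \left(-14\right) = 8 \left(- \frac{i}{10}\right) \left(-14\right) = - \frac{4 i}{5} \left(-14\right) = \frac{56 i}{5}$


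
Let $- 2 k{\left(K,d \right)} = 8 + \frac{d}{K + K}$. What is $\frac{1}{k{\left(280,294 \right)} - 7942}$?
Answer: $- \frac{80}{635701} \approx -0.00012585$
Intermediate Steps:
$k{\left(K,d \right)} = -4 - \frac{d}{4 K}$ ($k{\left(K,d \right)} = - \frac{8 + \frac{d}{K + K}}{2} = - \frac{8 + \frac{d}{2 K}}{2} = -4 - \frac{d}{4 K}$)
$\frac{1}{k{\left(280,294 \right)} - 7942} = \frac{1}{\left(-4 - \frac{147}{2 \cdot 280}\right) - 7942} = \frac{1}{\left(-4 - \frac{147}{2} \cdot \frac{1}{280}\right) - 7942} = \frac{1}{\left(-4 - \frac{21}{80}\right) - 7942} = \frac{1}{- \frac{341}{80} - 7942} = \frac{1}{- \frac{635701}{80}} = - \frac{80}{635701}$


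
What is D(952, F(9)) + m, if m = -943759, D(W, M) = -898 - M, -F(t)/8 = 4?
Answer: -944625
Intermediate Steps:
F(t) = -32 (F(t) = -8*4 = -32)
D(952, F(9)) + m = (-898 - 1*(-32)) - 943759 = (-898 + 32) - 943759 = -866 - 943759 = -944625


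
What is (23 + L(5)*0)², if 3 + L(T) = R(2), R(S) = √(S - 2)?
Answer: 529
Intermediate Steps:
R(S) = √(-2 + S)
L(T) = -3 (L(T) = -3 + √(-2 + 2) = -3 + √0 = -3 + 0 = -3)
(23 + L(5)*0)² = (23 - 3*0)² = (23 + 0)² = 23² = 529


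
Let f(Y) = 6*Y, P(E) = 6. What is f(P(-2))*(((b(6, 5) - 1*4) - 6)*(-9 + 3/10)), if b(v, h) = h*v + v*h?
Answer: -15660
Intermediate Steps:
b(v, h) = 2*h*v (b(v, h) = h*v + h*v = 2*h*v)
f(P(-2))*(((b(6, 5) - 1*4) - 6)*(-9 + 3/10)) = (6*6)*(((2*5*6 - 1*4) - 6)*(-9 + 3/10)) = 36*(((60 - 4) - 6)*(-9 + 3*(⅒))) = 36*((56 - 6)*(-9 + 3/10)) = 36*(50*(-87/10)) = 36*(-435) = -15660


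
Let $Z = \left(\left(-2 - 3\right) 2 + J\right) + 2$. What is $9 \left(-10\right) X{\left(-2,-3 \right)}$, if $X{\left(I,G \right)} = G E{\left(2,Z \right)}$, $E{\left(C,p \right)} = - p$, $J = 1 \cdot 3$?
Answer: $1350$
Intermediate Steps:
$J = 3$
$Z = -5$ ($Z = \left(\left(-2 - 3\right) 2 + 3\right) + 2 = \left(\left(-5\right) 2 + 3\right) + 2 = \left(-10 + 3\right) + 2 = -7 + 2 = -5$)
$X{\left(I,G \right)} = 5 G$ ($X{\left(I,G \right)} = G \left(\left(-1\right) \left(-5\right)\right) = G 5 = 5 G$)
$9 \left(-10\right) X{\left(-2,-3 \right)} = 9 \left(-10\right) 5 \left(-3\right) = \left(-90\right) \left(-15\right) = 1350$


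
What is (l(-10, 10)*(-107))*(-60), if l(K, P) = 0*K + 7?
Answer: 44940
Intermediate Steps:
l(K, P) = 7 (l(K, P) = 0 + 7 = 7)
(l(-10, 10)*(-107))*(-60) = (7*(-107))*(-60) = -749*(-60) = 44940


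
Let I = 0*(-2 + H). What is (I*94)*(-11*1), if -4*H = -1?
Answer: 0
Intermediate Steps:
H = ¼ (H = -¼*(-1) = ¼ ≈ 0.25000)
I = 0 (I = 0*(-2 + ¼) = 0*(-7/4) = 0)
(I*94)*(-11*1) = (0*94)*(-11*1) = 0*(-11) = 0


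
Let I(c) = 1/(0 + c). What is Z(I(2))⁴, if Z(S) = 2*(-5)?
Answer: 10000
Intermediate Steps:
I(c) = 1/c
Z(S) = -10
Z(I(2))⁴ = (-10)⁴ = 10000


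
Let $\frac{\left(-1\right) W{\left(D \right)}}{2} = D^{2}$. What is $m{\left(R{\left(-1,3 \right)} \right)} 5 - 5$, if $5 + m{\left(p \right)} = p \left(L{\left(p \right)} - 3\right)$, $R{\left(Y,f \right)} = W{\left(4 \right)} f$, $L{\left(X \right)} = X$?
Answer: $47490$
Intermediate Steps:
$W{\left(D \right)} = - 2 D^{2}$
$R{\left(Y,f \right)} = - 32 f$ ($R{\left(Y,f \right)} = - 2 \cdot 4^{2} f = \left(-2\right) 16 f = - 32 f$)
$m{\left(p \right)} = -5 + p \left(-3 + p\right)$ ($m{\left(p \right)} = -5 + p \left(p - 3\right) = -5 + p \left(-3 + p\right)$)
$m{\left(R{\left(-1,3 \right)} \right)} 5 - 5 = \left(-5 + \left(\left(-32\right) 3\right)^{2} - 3 \left(\left(-32\right) 3\right)\right) 5 - 5 = \left(-5 + \left(-96\right)^{2} - -288\right) 5 - 5 = \left(-5 + 9216 + 288\right) 5 - 5 = 9499 \cdot 5 - 5 = 47495 - 5 = 47490$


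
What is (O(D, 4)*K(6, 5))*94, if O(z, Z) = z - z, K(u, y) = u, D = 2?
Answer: 0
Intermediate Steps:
O(z, Z) = 0
(O(D, 4)*K(6, 5))*94 = (0*6)*94 = 0*94 = 0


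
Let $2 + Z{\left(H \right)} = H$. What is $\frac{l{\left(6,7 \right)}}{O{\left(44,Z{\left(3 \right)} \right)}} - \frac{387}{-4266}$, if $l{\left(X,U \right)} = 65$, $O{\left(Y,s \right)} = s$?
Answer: $\frac{30853}{474} \approx 65.091$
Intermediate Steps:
$Z{\left(H \right)} = -2 + H$
$\frac{l{\left(6,7 \right)}}{O{\left(44,Z{\left(3 \right)} \right)}} - \frac{387}{-4266} = \frac{65}{-2 + 3} - \frac{387}{-4266} = \frac{65}{1} - - \frac{43}{474} = 65 \cdot 1 + \frac{43}{474} = 65 + \frac{43}{474} = \frac{30853}{474}$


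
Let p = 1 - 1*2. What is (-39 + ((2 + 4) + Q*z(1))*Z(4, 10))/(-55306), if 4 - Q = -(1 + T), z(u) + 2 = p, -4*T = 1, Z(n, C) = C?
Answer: 243/110612 ≈ 0.0021969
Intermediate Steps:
T = -1/4 (T = -1/4*1 = -1/4 ≈ -0.25000)
p = -1 (p = 1 - 2 = -1)
z(u) = -3 (z(u) = -2 - 1 = -3)
Q = 19/4 (Q = 4 - (-1)*(1 - 1/4) = 4 - (-1)*3/4 = 4 - 1*(-3/4) = 4 + 3/4 = 19/4 ≈ 4.7500)
(-39 + ((2 + 4) + Q*z(1))*Z(4, 10))/(-55306) = (-39 + ((2 + 4) + (19/4)*(-3))*10)/(-55306) = (-39 + (6 - 57/4)*10)*(-1/55306) = (-39 - 33/4*10)*(-1/55306) = (-39 - 165/2)*(-1/55306) = -243/2*(-1/55306) = 243/110612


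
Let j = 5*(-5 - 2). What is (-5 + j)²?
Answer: 1600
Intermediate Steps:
j = -35 (j = 5*(-7) = -35)
(-5 + j)² = (-5 - 35)² = (-40)² = 1600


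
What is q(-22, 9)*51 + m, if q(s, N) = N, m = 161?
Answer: 620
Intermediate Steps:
q(-22, 9)*51 + m = 9*51 + 161 = 459 + 161 = 620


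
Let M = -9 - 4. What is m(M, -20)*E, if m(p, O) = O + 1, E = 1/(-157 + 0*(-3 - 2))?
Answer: 19/157 ≈ 0.12102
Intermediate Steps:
M = -13
E = -1/157 (E = 1/(-157 + 0*(-5)) = 1/(-157 + 0) = 1/(-157) = -1/157 ≈ -0.0063694)
m(p, O) = 1 + O
m(M, -20)*E = (1 - 20)*(-1/157) = -19*(-1/157) = 19/157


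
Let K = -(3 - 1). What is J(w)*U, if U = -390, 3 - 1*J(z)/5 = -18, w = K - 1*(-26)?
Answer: -40950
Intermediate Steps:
K = -2 (K = -1*2 = -2)
w = 24 (w = -2 - 1*(-26) = -2 + 26 = 24)
J(z) = 105 (J(z) = 15 - 5*(-18) = 15 + 90 = 105)
J(w)*U = 105*(-390) = -40950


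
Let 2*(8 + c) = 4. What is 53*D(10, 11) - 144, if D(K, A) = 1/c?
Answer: -917/6 ≈ -152.83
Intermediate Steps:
c = -6 (c = -8 + (1/2)*4 = -8 + 2 = -6)
D(K, A) = -1/6 (D(K, A) = 1/(-6) = -1/6)
53*D(10, 11) - 144 = 53*(-1/6) - 144 = -53/6 - 144 = -917/6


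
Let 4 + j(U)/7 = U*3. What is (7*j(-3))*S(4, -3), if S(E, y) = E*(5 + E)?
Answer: -22932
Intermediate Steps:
j(U) = -28 + 21*U (j(U) = -28 + 7*(U*3) = -28 + 7*(3*U) = -28 + 21*U)
(7*j(-3))*S(4, -3) = (7*(-28 + 21*(-3)))*(4*(5 + 4)) = (7*(-28 - 63))*(4*9) = (7*(-91))*36 = -637*36 = -22932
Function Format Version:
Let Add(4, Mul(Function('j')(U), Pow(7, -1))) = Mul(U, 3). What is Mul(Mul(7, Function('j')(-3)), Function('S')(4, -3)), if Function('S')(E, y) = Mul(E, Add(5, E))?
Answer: -22932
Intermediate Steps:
Function('j')(U) = Add(-28, Mul(21, U)) (Function('j')(U) = Add(-28, Mul(7, Mul(U, 3))) = Add(-28, Mul(7, Mul(3, U))) = Add(-28, Mul(21, U)))
Mul(Mul(7, Function('j')(-3)), Function('S')(4, -3)) = Mul(Mul(7, Add(-28, Mul(21, -3))), Mul(4, Add(5, 4))) = Mul(Mul(7, Add(-28, -63)), Mul(4, 9)) = Mul(Mul(7, -91), 36) = Mul(-637, 36) = -22932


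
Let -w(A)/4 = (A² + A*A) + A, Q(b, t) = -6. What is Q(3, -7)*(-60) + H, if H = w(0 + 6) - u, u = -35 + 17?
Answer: 66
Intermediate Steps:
u = -18
w(A) = -8*A² - 4*A (w(A) = -4*((A² + A*A) + A) = -4*((A² + A²) + A) = -4*(2*A² + A) = -4*(A + 2*A²) = -8*A² - 4*A)
H = -294 (H = -4*(0 + 6)*(1 + 2*(0 + 6)) - 1*(-18) = -4*6*(1 + 2*6) + 18 = -4*6*(1 + 12) + 18 = -4*6*13 + 18 = -312 + 18 = -294)
Q(3, -7)*(-60) + H = -6*(-60) - 294 = 360 - 294 = 66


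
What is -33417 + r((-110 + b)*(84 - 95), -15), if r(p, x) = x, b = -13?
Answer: -33432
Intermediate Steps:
-33417 + r((-110 + b)*(84 - 95), -15) = -33417 - 15 = -33432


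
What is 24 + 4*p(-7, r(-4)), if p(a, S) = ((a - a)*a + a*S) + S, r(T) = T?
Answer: 120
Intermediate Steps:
p(a, S) = S + S*a (p(a, S) = (0*a + S*a) + S = (0 + S*a) + S = S*a + S = S + S*a)
24 + 4*p(-7, r(-4)) = 24 + 4*(-4*(1 - 7)) = 24 + 4*(-4*(-6)) = 24 + 4*24 = 24 + 96 = 120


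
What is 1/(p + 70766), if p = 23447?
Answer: 1/94213 ≈ 1.0614e-5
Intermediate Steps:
1/(p + 70766) = 1/(23447 + 70766) = 1/94213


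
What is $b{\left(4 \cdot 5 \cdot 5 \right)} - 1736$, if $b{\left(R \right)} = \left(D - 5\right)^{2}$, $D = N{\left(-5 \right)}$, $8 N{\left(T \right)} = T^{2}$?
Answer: $- \frac{110879}{64} \approx -1732.5$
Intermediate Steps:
$N{\left(T \right)} = \frac{T^{2}}{8}$
$D = \frac{25}{8}$ ($D = \frac{\left(-5\right)^{2}}{8} = \frac{1}{8} \cdot 25 = \frac{25}{8} \approx 3.125$)
$b{\left(R \right)} = \frac{225}{64}$ ($b{\left(R \right)} = \left(\frac{25}{8} - 5\right)^{2} = \left(- \frac{15}{8}\right)^{2} = \frac{225}{64}$)
$b{\left(4 \cdot 5 \cdot 5 \right)} - 1736 = \frac{225}{64} - 1736 = - \frac{110879}{64}$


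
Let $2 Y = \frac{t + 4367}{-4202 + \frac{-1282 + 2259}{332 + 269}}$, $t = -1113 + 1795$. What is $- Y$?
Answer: $\frac{1011483}{1682950} \approx 0.60102$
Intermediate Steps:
$t = 682$
$Y = - \frac{1011483}{1682950}$ ($Y = \frac{\left(682 + 4367\right) \frac{1}{-4202 + \frac{-1282 + 2259}{332 + 269}}}{2} = \frac{5049 \frac{1}{-4202 + \frac{977}{601}}}{2} = \frac{5049 \frac{1}{- \frac{2524425}{601}}}{2} = \frac{5049 \left(- \frac{601}{2524425}\right)}{2} = \frac{1}{2} \left(- \frac{1011483}{841475}\right) = - \frac{1011483}{1682950} \approx -0.60102$)
$- Y = \left(-1\right) \left(- \frac{1011483}{1682950}\right) = \frac{1011483}{1682950}$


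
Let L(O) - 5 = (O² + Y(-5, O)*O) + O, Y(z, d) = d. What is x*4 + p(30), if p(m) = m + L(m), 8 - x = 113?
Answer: 1445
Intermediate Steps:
x = -105 (x = 8 - 1*113 = 8 - 113 = -105)
L(O) = 5 + O + 2*O² (L(O) = 5 + ((O² + O*O) + O) = 5 + ((O² + O²) + O) = 5 + (2*O² + O) = 5 + (O + 2*O²) = 5 + O + 2*O²)
p(m) = 5 + 2*m + 2*m² (p(m) = m + (5 + m + 2*m²) = 5 + 2*m + 2*m²)
x*4 + p(30) = -105*4 + (5 + 2*30 + 2*30²) = -420 + (5 + 60 + 2*900) = -420 + (5 + 60 + 1800) = -420 + 1865 = 1445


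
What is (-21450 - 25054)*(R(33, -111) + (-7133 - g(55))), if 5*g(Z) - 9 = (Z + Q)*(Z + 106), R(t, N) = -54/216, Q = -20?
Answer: 1921091866/5 ≈ 3.8422e+8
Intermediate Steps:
R(t, N) = -¼ (R(t, N) = -54*1/216 = -¼)
g(Z) = 9/5 + (-20 + Z)*(106 + Z)/5 (g(Z) = 9/5 + ((Z - 20)*(Z + 106))/5 = 9/5 + ((-20 + Z)*(106 + Z))/5 = 9/5 + (-20 + Z)*(106 + Z)/5)
(-21450 - 25054)*(R(33, -111) + (-7133 - g(55))) = (-21450 - 25054)*(-¼ + (-7133 - (-2111/5 + (⅕)*55² + (86/5)*55))) = -46504*(-¼ + (-7133 - (-2111/5 + (⅕)*3025 + 946))) = -46504*(-¼ + (-7133 - (-2111/5 + 605 + 946))) = -46504*(-¼ + (-7133 - 1*5644/5)) = -46504*(-¼ + (-7133 - 5644/5)) = -46504*(-¼ - 41309/5) = -46504*(-165241/20) = 1921091866/5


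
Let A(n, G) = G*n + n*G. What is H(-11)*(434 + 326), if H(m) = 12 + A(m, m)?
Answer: 193040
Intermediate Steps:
A(n, G) = 2*G*n (A(n, G) = G*n + G*n = 2*G*n)
H(m) = 12 + 2*m² (H(m) = 12 + 2*m*m = 12 + 2*m²)
H(-11)*(434 + 326) = (12 + 2*(-11)²)*(434 + 326) = (12 + 2*121)*760 = (12 + 242)*760 = 254*760 = 193040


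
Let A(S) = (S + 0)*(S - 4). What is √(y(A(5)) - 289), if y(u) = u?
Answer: 2*I*√71 ≈ 16.852*I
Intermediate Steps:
A(S) = S*(-4 + S)
√(y(A(5)) - 289) = √(5*(-4 + 5) - 289) = √(5*1 - 289) = √(5 - 289) = √(-284) = 2*I*√71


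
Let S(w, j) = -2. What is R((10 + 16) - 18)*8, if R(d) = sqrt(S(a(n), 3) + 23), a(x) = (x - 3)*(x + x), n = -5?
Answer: 8*sqrt(21) ≈ 36.661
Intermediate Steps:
a(x) = 2*x*(-3 + x) (a(x) = (-3 + x)*(2*x) = 2*x*(-3 + x))
R(d) = sqrt(21) (R(d) = sqrt(-2 + 23) = sqrt(21))
R((10 + 16) - 18)*8 = sqrt(21)*8 = 8*sqrt(21)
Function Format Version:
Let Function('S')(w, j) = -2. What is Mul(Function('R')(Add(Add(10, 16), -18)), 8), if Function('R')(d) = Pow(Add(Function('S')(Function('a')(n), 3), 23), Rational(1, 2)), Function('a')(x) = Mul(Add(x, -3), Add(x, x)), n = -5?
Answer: Mul(8, Pow(21, Rational(1, 2))) ≈ 36.661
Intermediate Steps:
Function('a')(x) = Mul(2, x, Add(-3, x)) (Function('a')(x) = Mul(Add(-3, x), Mul(2, x)) = Mul(2, x, Add(-3, x)))
Function('R')(d) = Pow(21, Rational(1, 2)) (Function('R')(d) = Pow(Add(-2, 23), Rational(1, 2)) = Pow(21, Rational(1, 2)))
Mul(Function('R')(Add(Add(10, 16), -18)), 8) = Mul(Pow(21, Rational(1, 2)), 8) = Mul(8, Pow(21, Rational(1, 2)))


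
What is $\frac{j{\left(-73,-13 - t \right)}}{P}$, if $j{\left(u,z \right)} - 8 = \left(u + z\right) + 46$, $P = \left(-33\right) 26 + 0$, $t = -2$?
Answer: $\frac{5}{143} \approx 0.034965$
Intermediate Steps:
$P = -858$ ($P = -858 + 0 = -858$)
$j{\left(u,z \right)} = 54 + u + z$ ($j{\left(u,z \right)} = 8 + \left(\left(u + z\right) + 46\right) = 8 + \left(46 + u + z\right) = 54 + u + z$)
$\frac{j{\left(-73,-13 - t \right)}}{P} = \frac{54 - 73 - 11}{-858} = \left(54 - 73 + \left(-13 + 2\right)\right) \left(- \frac{1}{858}\right) = \left(54 - 73 - 11\right) \left(- \frac{1}{858}\right) = \left(-30\right) \left(- \frac{1}{858}\right) = \frac{5}{143}$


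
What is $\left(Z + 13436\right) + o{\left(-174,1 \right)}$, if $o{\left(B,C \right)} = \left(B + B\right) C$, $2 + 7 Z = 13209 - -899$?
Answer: $\frac{105722}{7} \approx 15103.0$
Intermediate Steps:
$Z = \frac{14106}{7}$ ($Z = - \frac{2}{7} + \frac{13209 - -899}{7} = - \frac{2}{7} + \frac{13209 + 899}{7} = - \frac{2}{7} + \frac{1}{7} \cdot 14108 = - \frac{2}{7} + \frac{14108}{7} = \frac{14106}{7} \approx 2015.1$)
$o{\left(B,C \right)} = 2 B C$
$\left(Z + 13436\right) + o{\left(-174,1 \right)} = \left(\frac{14106}{7} + 13436\right) + 2 \left(-174\right) 1 = \frac{108158}{7} - 348 = \frac{105722}{7}$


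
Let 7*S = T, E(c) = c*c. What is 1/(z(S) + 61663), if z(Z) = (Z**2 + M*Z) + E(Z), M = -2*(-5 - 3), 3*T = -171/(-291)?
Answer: 461041/28429378321 ≈ 1.6217e-5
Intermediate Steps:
T = 19/97 (T = (-171/(-291))/3 = (-171*(-1/291))/3 = (1/3)*(57/97) = 19/97 ≈ 0.19588)
E(c) = c**2
S = 19/679 (S = (1/7)*(19/97) = 19/679 ≈ 0.027982)
M = 16 (M = -2*(-8) = 16)
z(Z) = 2*Z**2 + 16*Z (z(Z) = (Z**2 + 16*Z) + Z**2 = 2*Z**2 + 16*Z)
1/(z(S) + 61663) = 1/(2*(19/679)*(8 + 19/679) + 61663) = 1/(2*(19/679)*(5451/679) + 61663) = 1/(207138/461041 + 61663) = 1/(28429378321/461041) = 461041/28429378321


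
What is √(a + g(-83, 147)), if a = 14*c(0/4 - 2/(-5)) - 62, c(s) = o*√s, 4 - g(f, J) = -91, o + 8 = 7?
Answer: √(825 - 70*√10)/5 ≈ 4.9138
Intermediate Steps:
o = -1 (o = -8 + 7 = -1)
g(f, J) = 95 (g(f, J) = 4 - 1*(-91) = 4 + 91 = 95)
c(s) = -√s
a = -62 - 14*√10/5 (a = 14*(-√(0/4 - 2/(-5))) - 62 = 14*(-√(0*(¼) - 2*(-⅕))) - 62 = 14*(-√(0 + ⅖)) - 62 = 14*(-√(⅖)) - 62 = 14*(-√10/5) - 62 = -14*√10/5 - 62 = -62 - 14*√10/5 ≈ -70.854)
√(a + g(-83, 147)) = √((-62 - 14*√10/5) + 95) = √(33 - 14*√10/5)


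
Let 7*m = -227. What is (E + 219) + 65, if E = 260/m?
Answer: 62648/227 ≈ 275.98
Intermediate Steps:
m = -227/7 (m = (1/7)*(-227) = -227/7 ≈ -32.429)
E = -1820/227 (E = 260/(-227/7) = 260*(-7/227) = -1820/227 ≈ -8.0176)
(E + 219) + 65 = (-1820/227 + 219) + 65 = 47893/227 + 65 = 62648/227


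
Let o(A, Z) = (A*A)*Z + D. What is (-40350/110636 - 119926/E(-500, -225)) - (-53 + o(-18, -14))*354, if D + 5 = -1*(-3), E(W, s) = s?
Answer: 20234936838793/12446550 ≈ 1.6257e+6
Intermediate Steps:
D = -2 (D = -5 - 1*(-3) = -5 + 3 = -2)
o(A, Z) = -2 + Z*A² (o(A, Z) = (A*A)*Z - 2 = A²*Z - 2 = Z*A² - 2 = -2 + Z*A²)
(-40350/110636 - 119926/E(-500, -225)) - (-53 + o(-18, -14))*354 = (-40350/110636 - 119926/(-225)) - (-53 + (-2 - 14*(-18)²))*354 = (-40350*1/110636 - 119926*(-1/225)) - (-53 + (-2 - 14*324))*354 = (-20175/55318 + 119926/225) - (-53 + (-2 - 4536))*354 = 6629527093/12446550 - (-53 - 4538)*354 = 6629527093/12446550 - (-4591)*354 = 6629527093/12446550 - 1*(-1625214) = 6629527093/12446550 + 1625214 = 20234936838793/12446550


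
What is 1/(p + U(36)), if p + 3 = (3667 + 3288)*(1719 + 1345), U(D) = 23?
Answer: 1/21310140 ≈ 4.6926e-8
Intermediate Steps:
p = 21310117 (p = -3 + (3667 + 3288)*(1719 + 1345) = -3 + 6955*3064 = -3 + 21310120 = 21310117)
1/(p + U(36)) = 1/(21310117 + 23) = 1/21310140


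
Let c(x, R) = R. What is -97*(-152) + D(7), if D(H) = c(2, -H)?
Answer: 14737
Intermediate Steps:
D(H) = -H
-97*(-152) + D(7) = -97*(-152) - 1*7 = 14744 - 7 = 14737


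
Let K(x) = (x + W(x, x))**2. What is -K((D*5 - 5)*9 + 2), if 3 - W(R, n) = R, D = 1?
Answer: -9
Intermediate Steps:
W(R, n) = 3 - R
K(x) = 9 (K(x) = (x + (3 - x))**2 = 3**2 = 9)
-K((D*5 - 5)*9 + 2) = -1*9 = -9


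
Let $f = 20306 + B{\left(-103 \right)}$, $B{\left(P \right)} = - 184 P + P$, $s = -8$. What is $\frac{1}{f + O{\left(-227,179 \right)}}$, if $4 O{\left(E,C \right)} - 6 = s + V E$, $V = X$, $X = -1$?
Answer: $\frac{4}{156845} \approx 2.5503 \cdot 10^{-5}$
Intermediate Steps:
$V = -1$
$B{\left(P \right)} = - 183 P$
$O{\left(E,C \right)} = - \frac{1}{2} - \frac{E}{4}$ ($O{\left(E,C \right)} = \frac{3}{2} + \frac{-8 - E}{4} = \frac{3}{2} - \left(2 + \frac{E}{4}\right) = - \frac{1}{2} - \frac{E}{4}$)
$f = 39155$ ($f = 20306 - -18849 = 20306 + 18849 = 39155$)
$\frac{1}{f + O{\left(-227,179 \right)}} = \frac{1}{39155 - - \frac{225}{4}} = \frac{1}{39155 + \left(- \frac{1}{2} + \frac{227}{4}\right)} = \frac{1}{39155 + \frac{225}{4}} = \frac{1}{\frac{156845}{4}} = \frac{4}{156845}$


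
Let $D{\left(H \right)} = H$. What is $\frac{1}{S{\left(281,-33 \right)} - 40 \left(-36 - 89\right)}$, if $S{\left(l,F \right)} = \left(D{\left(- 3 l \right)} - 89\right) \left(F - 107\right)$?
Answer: $\frac{1}{135480} \approx 7.3812 \cdot 10^{-6}$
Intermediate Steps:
$S{\left(l,F \right)} = \left(-107 + F\right) \left(-89 - 3 l\right)$ ($S{\left(l,F \right)} = \left(- 3 l - 89\right) \left(F - 107\right) = \left(-89 - 3 l\right) \left(-107 + F\right) = \left(-107 + F\right) \left(-89 - 3 l\right)$)
$\frac{1}{S{\left(281,-33 \right)} - 40 \left(-36 - 89\right)} = \frac{1}{\left(9523 - -2937 + 321 \cdot 281 - \left(-99\right) 281\right) - 40 \left(-36 - 89\right)} = \frac{1}{\left(9523 + 2937 + 90201 + 27819\right) - -5000} = \frac{1}{130480 + 5000} = \frac{1}{135480}$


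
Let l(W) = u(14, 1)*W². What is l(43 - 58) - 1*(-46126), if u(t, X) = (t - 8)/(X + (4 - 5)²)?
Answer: 46801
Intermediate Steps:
u(t, X) = (-8 + t)/(1 + X) (u(t, X) = (-8 + t)/(X + (-1)²) = (-8 + t)/(X + 1) = (-8 + t)/(1 + X))
l(W) = 3*W² (l(W) = ((-8 + 14)/(1 + 1))*W² = (6/2)*W² = ((½)*6)*W² = 3*W²)
l(43 - 58) - 1*(-46126) = 3*(43 - 58)² - 1*(-46126) = 3*(-15)² + 46126 = 3*225 + 46126 = 675 + 46126 = 46801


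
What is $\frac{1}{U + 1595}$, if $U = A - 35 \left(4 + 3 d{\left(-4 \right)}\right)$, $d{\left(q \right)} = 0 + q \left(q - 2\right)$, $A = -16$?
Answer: $- \frac{1}{1081} \approx -0.00092507$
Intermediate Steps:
$d{\left(q \right)} = q \left(-2 + q\right)$ ($d{\left(q \right)} = 0 + q \left(-2 + q\right) = q \left(-2 + q\right)$)
$U = -2676$ ($U = -16 - 35 \left(4 + 3 \left(- 4 \left(-2 - 4\right)\right)\right) = -16 - 35 \left(4 + 3 \left(\left(-4\right) \left(-6\right)\right)\right) = -16 - 35 \left(4 + 3 \cdot 24\right) = -16 - 35 \left(4 + 72\right) = -16 - 2660 = -2676$)
$\frac{1}{U + 1595} = \frac{1}{-2676 + 1595} = \frac{1}{-1081} = - \frac{1}{1081}$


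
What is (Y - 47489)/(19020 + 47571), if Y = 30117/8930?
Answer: -424046653/594657630 ≈ -0.71309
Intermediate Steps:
Y = 30117/8930 (Y = 30117*(1/8930) = 30117/8930 ≈ 3.3726)
(Y - 47489)/(19020 + 47571) = (30117/8930 - 47489)/(19020 + 47571) = -424046653/8930/66591 = -424046653/8930*1/66591 = -424046653/594657630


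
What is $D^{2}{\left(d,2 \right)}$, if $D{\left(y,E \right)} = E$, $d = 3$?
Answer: $4$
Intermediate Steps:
$D^{2}{\left(d,2 \right)} = 2^{2} = 4$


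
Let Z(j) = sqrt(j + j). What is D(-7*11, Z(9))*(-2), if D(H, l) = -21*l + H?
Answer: 154 + 126*sqrt(2) ≈ 332.19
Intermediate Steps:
Z(j) = sqrt(2)*sqrt(j) (Z(j) = sqrt(2*j) = sqrt(2)*sqrt(j))
D(H, l) = H - 21*l
D(-7*11, Z(9))*(-2) = (-7*11 - 21*sqrt(2)*sqrt(9))*(-2) = (-77 - 21*sqrt(2)*3)*(-2) = (-77 - 63*sqrt(2))*(-2) = 154 + 126*sqrt(2)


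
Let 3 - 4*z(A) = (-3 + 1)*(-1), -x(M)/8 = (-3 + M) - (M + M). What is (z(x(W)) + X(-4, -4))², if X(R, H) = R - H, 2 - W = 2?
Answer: 1/16 ≈ 0.062500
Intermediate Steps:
W = 0 (W = 2 - 1*2 = 2 - 2 = 0)
x(M) = 24 + 8*M (x(M) = -8*((-3 + M) - (M + M)) = -8*((-3 + M) - 2*M) = -8*(-3 - M) = 24 + 8*M)
z(A) = ¼ (z(A) = ¾ - (-3 + 1)*(-1)/4 = ¾ - (-1)*(-1)/2 = ¾ - ¼*2 = ¾ - ½ = ¼)
(z(x(W)) + X(-4, -4))² = (¼ + (-4 - 1*(-4)))² = (¼ + (-4 + 4))² = (¼ + 0)² = (¼)² = 1/16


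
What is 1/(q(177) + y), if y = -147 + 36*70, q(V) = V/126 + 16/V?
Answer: 826/1961333 ≈ 0.00042114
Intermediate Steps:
q(V) = 16/V + V/126 (q(V) = V*(1/126) + 16/V = V/126 + 16/V = 16/V + V/126)
y = 2373 (y = -147 + 2520 = 2373)
1/(q(177) + y) = 1/((16/177 + (1/126)*177) + 2373) = 1/((16*(1/177) + 59/42) + 2373) = 1/((16/177 + 59/42) + 2373) = 1/(1235/826 + 2373) = 1/(1961333/826) = 826/1961333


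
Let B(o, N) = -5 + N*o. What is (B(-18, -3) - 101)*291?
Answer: -15132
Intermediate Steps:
(B(-18, -3) - 101)*291 = ((-5 - 3*(-18)) - 101)*291 = ((-5 + 54) - 101)*291 = (49 - 101)*291 = -52*291 = -15132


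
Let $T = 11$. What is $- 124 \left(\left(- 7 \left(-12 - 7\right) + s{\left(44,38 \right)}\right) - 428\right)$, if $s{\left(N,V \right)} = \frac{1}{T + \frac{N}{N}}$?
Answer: $\frac{109709}{3} \approx 36570.0$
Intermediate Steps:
$s{\left(N,V \right)} = \frac{1}{12}$ ($s{\left(N,V \right)} = \frac{1}{11 + \frac{N}{N}} = \frac{1}{11 + 1} = \frac{1}{12}$)
$- 124 \left(\left(- 7 \left(-12 - 7\right) + s{\left(44,38 \right)}\right) - 428\right) = - 124 \left(\left(- 7 \left(-12 - 7\right) + \frac{1}{12}\right) - 428\right) = - 124 \left(\left(\left(-7\right) \left(-19\right) + \frac{1}{12}\right) - 428\right) = - 124 \left(\left(133 + \frac{1}{12}\right) - 428\right) = - 124 \left(\frac{1597}{12} - 428\right) = \left(-124\right) \left(- \frac{3539}{12}\right) = \frac{109709}{3}$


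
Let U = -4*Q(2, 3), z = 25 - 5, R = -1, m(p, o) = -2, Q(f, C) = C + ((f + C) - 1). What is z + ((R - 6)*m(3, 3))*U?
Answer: -372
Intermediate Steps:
Q(f, C) = -1 + f + 2*C (Q(f, C) = C + ((C + f) - 1) = C + (-1 + C + f) = -1 + f + 2*C)
z = 20
U = -28 (U = -4*(-1 + 2 + 2*3) = -4*(-1 + 2 + 6) = -4*7 = -28)
z + ((R - 6)*m(3, 3))*U = 20 + ((-1 - 6)*(-2))*(-28) = 20 - 7*(-2)*(-28) = 20 + 14*(-28) = 20 - 392 = -372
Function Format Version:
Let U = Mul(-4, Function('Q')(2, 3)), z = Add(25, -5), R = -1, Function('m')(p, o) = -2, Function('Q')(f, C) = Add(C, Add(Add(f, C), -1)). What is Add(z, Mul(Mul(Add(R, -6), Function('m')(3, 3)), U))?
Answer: -372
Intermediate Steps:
Function('Q')(f, C) = Add(-1, f, Mul(2, C)) (Function('Q')(f, C) = Add(C, Add(Add(C, f), -1)) = Add(C, Add(-1, C, f)) = Add(-1, f, Mul(2, C)))
z = 20
U = -28 (U = Mul(-4, Add(-1, 2, Mul(2, 3))) = Mul(-4, Add(-1, 2, 6)) = Mul(-4, 7) = -28)
Add(z, Mul(Mul(Add(R, -6), Function('m')(3, 3)), U)) = Add(20, Mul(Mul(Add(-1, -6), -2), -28)) = Add(20, Mul(Mul(-7, -2), -28)) = Add(20, Mul(14, -28)) = Add(20, -392) = -372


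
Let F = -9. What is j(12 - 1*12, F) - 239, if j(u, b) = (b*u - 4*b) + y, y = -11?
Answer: -214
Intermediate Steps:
j(u, b) = -11 - 4*b + b*u (j(u, b) = (b*u - 4*b) - 11 = (-4*b + b*u) - 11 = -11 - 4*b + b*u)
j(12 - 1*12, F) - 239 = (-11 - 4*(-9) - 9*(12 - 1*12)) - 239 = (-11 + 36 - 9*(12 - 12)) - 239 = (-11 + 36 - 9*0) - 239 = (-11 + 36 + 0) - 239 = 25 - 239 = -214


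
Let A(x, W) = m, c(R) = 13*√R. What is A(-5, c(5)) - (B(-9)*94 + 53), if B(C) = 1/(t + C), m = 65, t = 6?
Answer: 130/3 ≈ 43.333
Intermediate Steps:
B(C) = 1/(6 + C)
A(x, W) = 65
A(-5, c(5)) - (B(-9)*94 + 53) = 65 - (94/(6 - 9) + 53) = 65 - (94/(-3) + 53) = 65 - (-⅓*94 + 53) = 65 - (-94/3 + 53) = 65 - 1*65/3 = 65 - 65/3 = 130/3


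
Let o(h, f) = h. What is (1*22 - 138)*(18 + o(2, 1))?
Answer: -2320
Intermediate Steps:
(1*22 - 138)*(18 + o(2, 1)) = (1*22 - 138)*(18 + 2) = (22 - 138)*20 = -116*20 = -2320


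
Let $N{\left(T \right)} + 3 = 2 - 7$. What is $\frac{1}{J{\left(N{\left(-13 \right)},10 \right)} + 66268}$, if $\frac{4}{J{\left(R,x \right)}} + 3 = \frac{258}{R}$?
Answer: $\frac{141}{9343772} \approx 1.509 \cdot 10^{-5}$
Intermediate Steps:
$N{\left(T \right)} = -8$ ($N{\left(T \right)} = -3 + \left(2 - 7\right) = -3 - 5 = -8$)
$J{\left(R,x \right)} = \frac{4}{-3 + \frac{258}{R}}$
$\frac{1}{J{\left(N{\left(-13 \right)},10 \right)} + 66268} = \frac{1}{\left(-4\right) \left(-8\right) \frac{1}{-258 + 3 \left(-8\right)} + 66268} = \frac{1}{\left(-4\right) \left(-8\right) \frac{1}{-258 - 24} + 66268} = \frac{1}{\left(-4\right) \left(-8\right) \frac{1}{-282} + 66268} = \frac{1}{\left(-4\right) \left(-8\right) \left(- \frac{1}{282}\right) + 66268} = \frac{1}{- \frac{16}{141} + 66268} = \frac{1}{\frac{9343772}{141}} = \frac{141}{9343772}$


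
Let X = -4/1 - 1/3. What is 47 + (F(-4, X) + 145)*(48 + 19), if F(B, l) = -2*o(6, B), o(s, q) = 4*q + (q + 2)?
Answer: 12174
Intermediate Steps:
X = -13/3 (X = -4*1 - 1*⅓ = -4 - ⅓ = -13/3 ≈ -4.3333)
o(s, q) = 2 + 5*q (o(s, q) = 4*q + (2 + q) = 2 + 5*q)
F(B, l) = -4 - 10*B (F(B, l) = -2*(2 + 5*B) = -4 - 10*B)
47 + (F(-4, X) + 145)*(48 + 19) = 47 + ((-4 - 10*(-4)) + 145)*(48 + 19) = 47 + ((-4 + 40) + 145)*67 = 47 + (36 + 145)*67 = 47 + 181*67 = 47 + 12127 = 12174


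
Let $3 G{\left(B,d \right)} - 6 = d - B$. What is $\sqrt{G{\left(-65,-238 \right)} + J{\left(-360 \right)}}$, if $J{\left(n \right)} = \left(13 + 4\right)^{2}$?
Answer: $\frac{10 \sqrt{21}}{3} \approx 15.275$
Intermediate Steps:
$J{\left(n \right)} = 289$ ($J{\left(n \right)} = 17^{2} = 289$)
$G{\left(B,d \right)} = 2 - \frac{B}{3} + \frac{d}{3}$ ($G{\left(B,d \right)} = 2 + \frac{d - B}{3} = 2 - \left(- \frac{d}{3} + \frac{B}{3}\right) = 2 - \frac{B}{3} + \frac{d}{3}$)
$\sqrt{G{\left(-65,-238 \right)} + J{\left(-360 \right)}} = \sqrt{\left(2 - - \frac{65}{3} + \frac{1}{3} \left(-238\right)\right) + 289} = \sqrt{\left(2 + \frac{65}{3} - \frac{238}{3}\right) + 289} = \sqrt{- \frac{167}{3} + 289} = \sqrt{\frac{700}{3}} = \frac{10 \sqrt{21}}{3}$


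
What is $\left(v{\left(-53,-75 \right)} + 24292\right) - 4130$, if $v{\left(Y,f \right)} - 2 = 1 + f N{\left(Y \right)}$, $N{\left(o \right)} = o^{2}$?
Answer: $-190510$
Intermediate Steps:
$v{\left(Y,f \right)} = 3 + f Y^{2}$ ($v{\left(Y,f \right)} = 2 + \left(1 + f Y^{2}\right) = 3 + f Y^{2}$)
$\left(v{\left(-53,-75 \right)} + 24292\right) - 4130 = \left(\left(3 - 75 \left(-53\right)^{2}\right) + 24292\right) - 4130 = \left(\left(3 - 210675\right) + 24292\right) - 4130 = \left(-210672 + 24292\right) - 4130 = -186380 - 4130 = -190510$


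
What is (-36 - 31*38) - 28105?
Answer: -29319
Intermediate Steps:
(-36 - 31*38) - 28105 = (-36 - 1178) - 28105 = -1214 - 28105 = -29319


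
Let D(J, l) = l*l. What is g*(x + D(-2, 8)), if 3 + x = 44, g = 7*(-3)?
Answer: -2205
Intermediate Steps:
g = -21
x = 41 (x = -3 + 44 = 41)
D(J, l) = l**2
g*(x + D(-2, 8)) = -21*(41 + 8**2) = -21*(41 + 64) = -21*105 = -2205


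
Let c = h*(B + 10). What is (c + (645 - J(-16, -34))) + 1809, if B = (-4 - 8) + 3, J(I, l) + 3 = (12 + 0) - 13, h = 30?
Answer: 2488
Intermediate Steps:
J(I, l) = -4 (J(I, l) = -3 + ((12 + 0) - 13) = -3 + (12 - 13) = -3 - 1 = -4)
B = -9 (B = -12 + 3 = -9)
c = 30 (c = 30*(-9 + 10) = 30*1 = 30)
(c + (645 - J(-16, -34))) + 1809 = (30 + (645 - 1*(-4))) + 1809 = (30 + (645 + 4)) + 1809 = (30 + 649) + 1809 = 679 + 1809 = 2488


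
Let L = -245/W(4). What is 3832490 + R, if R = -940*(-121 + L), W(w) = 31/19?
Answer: 126708830/31 ≈ 4.0874e+6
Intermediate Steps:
W(w) = 31/19 (W(w) = 31*(1/19) = 31/19)
L = -4655/31 (L = -245/31/19 = -245*19/31 = -4655/31 ≈ -150.16)
R = 7901640/31 (R = -940*(-121 - 4655/31) = -940*(-8406/31) = 7901640/31 ≈ 2.5489e+5)
3832490 + R = 3832490 + 7901640/31 = 126708830/31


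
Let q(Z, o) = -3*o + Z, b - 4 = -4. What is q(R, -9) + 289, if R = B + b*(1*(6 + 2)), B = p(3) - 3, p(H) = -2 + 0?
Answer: 311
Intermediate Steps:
p(H) = -2
b = 0 (b = 4 - 4 = 0)
B = -5 (B = -2 - 3 = -5)
R = -5 (R = -5 + 0*(1*(6 + 2)) = -5 + 0*(1*8) = -5 + 0*8 = -5 + 0 = -5)
q(Z, o) = Z - 3*o
q(R, -9) + 289 = (-5 - 3*(-9)) + 289 = (-5 + 27) + 289 = 22 + 289 = 311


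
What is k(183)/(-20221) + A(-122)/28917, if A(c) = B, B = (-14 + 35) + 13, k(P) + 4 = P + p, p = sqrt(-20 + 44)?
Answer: -264037/34395921 - 2*sqrt(6)/20221 ≈ -0.0079187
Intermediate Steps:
p = 2*sqrt(6) (p = sqrt(24) = 2*sqrt(6) ≈ 4.8990)
k(P) = -4 + P + 2*sqrt(6) (k(P) = -4 + (P + 2*sqrt(6)) = -4 + P + 2*sqrt(6))
B = 34 (B = 21 + 13 = 34)
A(c) = 34
k(183)/(-20221) + A(-122)/28917 = (-4 + 183 + 2*sqrt(6))/(-20221) + 34/28917 = (179 + 2*sqrt(6))*(-1/20221) + 34*(1/28917) = (-179/20221 - 2*sqrt(6)/20221) + 2/1701 = -264037/34395921 - 2*sqrt(6)/20221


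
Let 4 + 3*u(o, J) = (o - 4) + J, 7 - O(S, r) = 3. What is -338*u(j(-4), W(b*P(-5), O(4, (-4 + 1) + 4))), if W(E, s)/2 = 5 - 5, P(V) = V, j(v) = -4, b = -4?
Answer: 1352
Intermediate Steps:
O(S, r) = 4 (O(S, r) = 7 - 1*3 = 7 - 3 = 4)
W(E, s) = 0 (W(E, s) = 2*(5 - 5) = 2*0 = 0)
u(o, J) = -8/3 + J/3 + o/3 (u(o, J) = -4/3 + ((o - 4) + J)/3 = -4/3 + ((-4 + o) + J)/3 = -4/3 + (-4 + J + o)/3 = -4/3 + (-4/3 + J/3 + o/3) = -8/3 + J/3 + o/3)
-338*u(j(-4), W(b*P(-5), O(4, (-4 + 1) + 4))) = -338*(-8/3 + (⅓)*0 + (⅓)*(-4)) = -338*(-8/3 + 0 - 4/3) = -338*(-4) = 1352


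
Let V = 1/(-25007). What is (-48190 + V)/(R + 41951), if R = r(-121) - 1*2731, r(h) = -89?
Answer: -1205087331/978548917 ≈ -1.2315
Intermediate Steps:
V = -1/25007 ≈ -3.9989e-5
R = -2820 (R = -89 - 1*2731 = -89 - 2731 = -2820)
(-48190 + V)/(R + 41951) = (-48190 - 1/25007)/(-2820 + 41951) = -1205087331/25007/39131 = -1205087331/25007*1/39131 = -1205087331/978548917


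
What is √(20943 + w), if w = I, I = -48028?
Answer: I*√27085 ≈ 164.58*I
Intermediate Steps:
w = -48028
√(20943 + w) = √(20943 - 48028) = √(-27085) = I*√27085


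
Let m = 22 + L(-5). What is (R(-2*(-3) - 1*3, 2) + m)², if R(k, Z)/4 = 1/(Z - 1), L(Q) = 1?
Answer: 729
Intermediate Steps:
R(k, Z) = 4/(-1 + Z) (R(k, Z) = 4/(Z - 1) = 4/(-1 + Z))
m = 23 (m = 22 + 1 = 23)
(R(-2*(-3) - 1*3, 2) + m)² = (4/(-1 + 2) + 23)² = (4/1 + 23)² = (4*1 + 23)² = (4 + 23)² = 27² = 729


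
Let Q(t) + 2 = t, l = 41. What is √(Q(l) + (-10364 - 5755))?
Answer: 4*I*√1005 ≈ 126.81*I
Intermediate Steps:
Q(t) = -2 + t
√(Q(l) + (-10364 - 5755)) = √((-2 + 41) + (-10364 - 5755)) = √(39 - 16119) = √(-16080) = 4*I*√1005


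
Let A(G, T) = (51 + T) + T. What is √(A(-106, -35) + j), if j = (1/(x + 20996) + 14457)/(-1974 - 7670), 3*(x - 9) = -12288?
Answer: I*√136277560501217862/81535198 ≈ 4.5276*I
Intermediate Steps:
x = -4087 (x = 9 + (⅓)*(-12288) = 9 - 4096 = -4087)
A(G, T) = 51 + 2*T
j = -122226707/81535198 (j = (1/(-4087 + 20996) + 14457)/(-1974 - 7670) = (1/16909 + 14457)/(-9644) = (1/16909 + 14457)*(-1/9644) = (244453414/16909)*(-1/9644) = -122226707/81535198 ≈ -1.4991)
√(A(-106, -35) + j) = √((51 + 2*(-35)) - 122226707/81535198) = √((51 - 70) - 122226707/81535198) = √(-19 - 122226707/81535198) = √(-1671395469/81535198) = I*√136277560501217862/81535198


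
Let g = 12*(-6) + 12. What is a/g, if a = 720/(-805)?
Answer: 12/805 ≈ 0.014907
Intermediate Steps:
a = -144/161 (a = 720*(-1/805) = -144/161 ≈ -0.89441)
g = -60 (g = -72 + 12 = -60)
a/g = -144/161/(-60) = -144/161*(-1/60) = 12/805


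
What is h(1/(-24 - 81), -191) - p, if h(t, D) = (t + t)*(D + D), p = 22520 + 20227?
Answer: -4487671/105 ≈ -42740.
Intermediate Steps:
p = 42747
h(t, D) = 4*D*t (h(t, D) = (2*t)*(2*D) = 4*D*t)
h(1/(-24 - 81), -191) - p = 4*(-191)/(-24 - 81) - 1*42747 = 4*(-191)/(-105) - 42747 = 4*(-191)*(-1/105) - 42747 = 764/105 - 42747 = -4487671/105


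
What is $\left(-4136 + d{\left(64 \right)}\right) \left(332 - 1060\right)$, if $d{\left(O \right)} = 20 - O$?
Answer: $3043040$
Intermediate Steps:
$\left(-4136 + d{\left(64 \right)}\right) \left(332 - 1060\right) = \left(-4136 + \left(20 - 64\right)\right) \left(332 - 1060\right) = \left(-4136 + \left(20 - 64\right)\right) \left(-728\right) = \left(-4136 - 44\right) \left(-728\right) = \left(-4180\right) \left(-728\right) = 3043040$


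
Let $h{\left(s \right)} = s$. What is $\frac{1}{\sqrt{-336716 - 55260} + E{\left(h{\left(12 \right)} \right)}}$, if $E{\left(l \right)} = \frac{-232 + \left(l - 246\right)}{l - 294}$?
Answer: $\frac{32853}{7792929145} - \frac{39762 i \sqrt{97994}}{7792929145} \approx 4.2157 \cdot 10^{-6} - 0.0015972 i$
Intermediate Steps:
$E{\left(l \right)} = \frac{-478 + l}{-294 + l}$ ($E{\left(l \right)} = \frac{-232 + \left(l - 246\right)}{-294 + l} = \frac{-232 + \left(-246 + l\right)}{-294 + l} = \frac{-478 + l}{-294 + l}$)
$\frac{1}{\sqrt{-336716 - 55260} + E{\left(h{\left(12 \right)} \right)}} = \frac{1}{\sqrt{-336716 - 55260} + \frac{-478 + 12}{-294 + 12}} = \frac{1}{\sqrt{-391976} + \frac{1}{-282} \left(-466\right)} = \frac{1}{2 i \sqrt{97994} - - \frac{233}{141}} = \frac{1}{2 i \sqrt{97994} + \frac{233}{141}} = \frac{1}{\frac{233}{141} + 2 i \sqrt{97994}}$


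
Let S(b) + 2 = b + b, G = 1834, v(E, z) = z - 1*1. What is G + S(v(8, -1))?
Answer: 1828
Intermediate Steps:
v(E, z) = -1 + z (v(E, z) = z - 1 = -1 + z)
S(b) = -2 + 2*b (S(b) = -2 + (b + b) = -2 + 2*b)
G + S(v(8, -1)) = 1834 + (-2 + 2*(-1 - 1)) = 1834 + (-2 + 2*(-2)) = 1834 + (-2 - 4) = 1834 - 6 = 1828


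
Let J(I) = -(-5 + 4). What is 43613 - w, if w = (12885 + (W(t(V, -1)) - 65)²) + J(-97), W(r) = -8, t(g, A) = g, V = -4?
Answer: 25398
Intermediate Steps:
J(I) = 1 (J(I) = -1*(-1) = 1)
w = 18215 (w = (12885 + (-8 - 65)²) + 1 = (12885 + (-73)²) + 1 = (12885 + 5329) + 1 = 18214 + 1 = 18215)
43613 - w = 43613 - 1*18215 = 43613 - 18215 = 25398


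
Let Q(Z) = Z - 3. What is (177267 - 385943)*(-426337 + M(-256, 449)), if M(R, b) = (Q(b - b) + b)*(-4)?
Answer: 89338577796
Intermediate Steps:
Q(Z) = -3 + Z
M(R, b) = 12 - 4*b (M(R, b) = ((-3 + (b - b)) + b)*(-4) = ((-3 + 0) + b)*(-4) = (-3 + b)*(-4) = 12 - 4*b)
(177267 - 385943)*(-426337 + M(-256, 449)) = (177267 - 385943)*(-426337 + (12 - 4*449)) = -208676*(-426337 + (12 - 1796)) = -208676*(-426337 - 1784) = -208676*(-428121) = 89338577796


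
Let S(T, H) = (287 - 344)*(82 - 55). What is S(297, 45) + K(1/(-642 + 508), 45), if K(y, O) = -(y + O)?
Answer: -212255/134 ≈ -1584.0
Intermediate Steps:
K(y, O) = -O - y (K(y, O) = -(O + y) = -O - y)
S(T, H) = -1539 (S(T, H) = -57*27 = -1539)
S(297, 45) + K(1/(-642 + 508), 45) = -1539 + (-1*45 - 1/(-642 + 508)) = -1539 + (-45 - 1/(-134)) = -1539 + (-45 - 1*(-1/134)) = -1539 + (-45 + 1/134) = -1539 - 6029/134 = -212255/134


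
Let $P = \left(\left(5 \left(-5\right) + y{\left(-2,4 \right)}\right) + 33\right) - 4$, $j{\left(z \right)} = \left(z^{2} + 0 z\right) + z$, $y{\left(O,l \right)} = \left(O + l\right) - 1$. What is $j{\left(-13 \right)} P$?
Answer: $780$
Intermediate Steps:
$y{\left(O,l \right)} = -1 + O + l$
$j{\left(z \right)} = z + z^{2}$ ($j{\left(z \right)} = \left(z^{2} + 0\right) + z = z^{2} + z = z + z^{2}$)
$P = 5$ ($P = \left(\left(5 \left(-5\right) - -1\right) + 33\right) - 4 = \left(\left(-25 + 1\right) + 33\right) - 4 = \left(-24 + 33\right) - 4 = 9 - 4 = 5$)
$j{\left(-13 \right)} P = - 13 \left(1 - 13\right) 5 = \left(-13\right) \left(-12\right) 5 = 156 \cdot 5 = 780$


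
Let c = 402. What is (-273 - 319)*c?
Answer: -237984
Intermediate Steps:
(-273 - 319)*c = (-273 - 319)*402 = -592*402 = -237984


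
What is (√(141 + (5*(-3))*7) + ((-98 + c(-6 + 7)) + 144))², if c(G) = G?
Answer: 2809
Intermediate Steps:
(√(141 + (5*(-3))*7) + ((-98 + c(-6 + 7)) + 144))² = (√(141 + (5*(-3))*7) + ((-98 + (-6 + 7)) + 144))² = (√(141 - 15*7) + ((-98 + 1) + 144))² = (√(141 - 105) + (-97 + 144))² = (√36 + 47)² = (6 + 47)² = 53² = 2809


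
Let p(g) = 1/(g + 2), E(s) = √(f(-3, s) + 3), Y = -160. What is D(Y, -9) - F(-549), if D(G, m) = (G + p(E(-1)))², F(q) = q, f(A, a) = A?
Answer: 103957/4 ≈ 25989.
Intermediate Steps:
E(s) = 0 (E(s) = √(-3 + 3) = √0 = 0)
p(g) = 1/(2 + g)
D(G, m) = (½ + G)² (D(G, m) = (G + 1/(2 + 0))² = (G + 1/2)² = (G + ½)² = (½ + G)²)
D(Y, -9) - F(-549) = (1 + 2*(-160))²/4 - 1*(-549) = (1 - 320)²/4 + 549 = (¼)*(-319)² + 549 = (¼)*101761 + 549 = 101761/4 + 549 = 103957/4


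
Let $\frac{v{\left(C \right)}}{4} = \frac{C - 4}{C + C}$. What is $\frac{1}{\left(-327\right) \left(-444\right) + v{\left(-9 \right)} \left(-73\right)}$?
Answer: $\frac{9}{1304794} \approx 6.8976 \cdot 10^{-6}$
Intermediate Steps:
$v{\left(C \right)} = \frac{2 \left(-4 + C\right)}{C}$ ($v{\left(C \right)} = 4 \frac{C - 4}{C + C} = 4 \frac{-4 + C}{2 C} = \frac{2 \left(-4 + C\right)}{C}$)
$\frac{1}{\left(-327\right) \left(-444\right) + v{\left(-9 \right)} \left(-73\right)} = \frac{1}{\left(-327\right) \left(-444\right) + \left(2 - \frac{8}{-9}\right) \left(-73\right)} = \frac{1}{145188 + \left(2 - - \frac{8}{9}\right) \left(-73\right)} = \frac{1}{145188 + \left(2 + \frac{8}{9}\right) \left(-73\right)} = \frac{1}{145188 + \frac{26}{9} \left(-73\right)} = \frac{1}{145188 - \frac{1898}{9}} = \frac{1}{\frac{1304794}{9}} = \frac{9}{1304794}$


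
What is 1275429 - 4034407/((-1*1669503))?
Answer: 2129336576194/1669503 ≈ 1.2754e+6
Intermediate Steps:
1275429 - 4034407/((-1*1669503)) = 1275429 - 4034407/(-1669503) = 1275429 - 4034407*(-1)/1669503 = 1275429 - 1*(-4034407/1669503) = 1275429 + 4034407/1669503 = 2129336576194/1669503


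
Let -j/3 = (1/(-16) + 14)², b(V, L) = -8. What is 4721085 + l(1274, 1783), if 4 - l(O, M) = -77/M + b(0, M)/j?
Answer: 1255811669414284/266000421 ≈ 4.7211e+6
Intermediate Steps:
j = -149187/256 (j = -3*(1/(-16) + 14)² = -3*(-1/16 + 14)² = -3*(223/16)² = -3*49729/256 = -149187/256 ≈ -582.76)
l(O, M) = 594700/149187 + 77/M (l(O, M) = 4 - (-77/M - 8/(-149187/256)) = 4 - (-77/M - 8*(-256/149187)) = 4 - (-77/M + 2048/149187) = 4 - (2048/149187 - 77/M) = 4 + (-2048/149187 + 77/M) = 594700/149187 + 77/M)
4721085 + l(1274, 1783) = 4721085 + (594700/149187 + 77/1783) = 4721085 + 1071837499/266000421 = 1255811669414284/266000421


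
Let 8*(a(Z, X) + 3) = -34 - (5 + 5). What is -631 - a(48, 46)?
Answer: -1245/2 ≈ -622.50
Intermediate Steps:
a(Z, X) = -17/2 (a(Z, X) = -3 + (-34 - (5 + 5))/8 = -3 + (-34 - 1*10)/8 = -3 + (-34 - 10)/8 = -3 + (1/8)*(-44) = -3 - 11/2 = -17/2)
-631 - a(48, 46) = -631 - 1*(-17/2) = -631 + 17/2 = -1245/2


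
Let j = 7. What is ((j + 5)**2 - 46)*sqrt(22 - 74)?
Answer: 196*I*sqrt(13) ≈ 706.69*I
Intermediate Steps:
((j + 5)**2 - 46)*sqrt(22 - 74) = ((7 + 5)**2 - 46)*sqrt(22 - 74) = (12**2 - 46)*sqrt(-52) = (144 - 46)*(2*I*sqrt(13)) = 98*(2*I*sqrt(13)) = 196*I*sqrt(13)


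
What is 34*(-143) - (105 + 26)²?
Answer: -22023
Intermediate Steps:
34*(-143) - (105 + 26)² = -4862 - 1*131² = -4862 - 1*17161 = -4862 - 17161 = -22023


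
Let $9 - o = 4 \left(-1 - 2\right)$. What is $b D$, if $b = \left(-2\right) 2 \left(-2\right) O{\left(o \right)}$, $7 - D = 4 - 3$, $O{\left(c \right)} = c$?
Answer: $1008$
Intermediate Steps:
$o = 21$ ($o = 9 - 4 \left(-1 - 2\right) = 9 - 4 \left(-3\right) = 9 - -12 = 9 + 12 = 21$)
$D = 6$ ($D = 7 - \left(4 - 3\right) = 7 - 1 = 6$)
$b = 168$ ($b = \left(-2\right) 2 \left(-2\right) 21 = \left(-4\right) \left(-2\right) 21 = 8 \cdot 21 = 168$)
$b D = 168 \cdot 6 = 1008$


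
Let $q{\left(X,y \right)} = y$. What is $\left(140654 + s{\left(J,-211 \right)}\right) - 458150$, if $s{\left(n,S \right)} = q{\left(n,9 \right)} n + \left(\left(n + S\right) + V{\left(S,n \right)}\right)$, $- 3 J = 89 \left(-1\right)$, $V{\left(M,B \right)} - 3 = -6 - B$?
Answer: $-317443$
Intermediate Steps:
$V{\left(M,B \right)} = -3 - B$ ($V{\left(M,B \right)} = 3 - \left(6 + B\right) = -3 - B$)
$J = \frac{89}{3}$ ($J = - \frac{89 \left(-1\right)}{3} = \left(- \frac{1}{3}\right) \left(-89\right) = \frac{89}{3} \approx 29.667$)
$s{\left(n,S \right)} = -3 + S + 9 n$ ($s{\left(n,S \right)} = 9 n + \left(\left(n + S\right) - \left(3 + n\right)\right) = 9 n + \left(\left(S + n\right) - \left(3 + n\right)\right) = 9 n + \left(-3 + S\right) = -3 + S + 9 n$)
$\left(140654 + s{\left(J,-211 \right)}\right) - 458150 = \left(140654 - -53\right) - 458150 = \left(140654 + 53\right) - 458150 = 140707 - 458150 = -317443$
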